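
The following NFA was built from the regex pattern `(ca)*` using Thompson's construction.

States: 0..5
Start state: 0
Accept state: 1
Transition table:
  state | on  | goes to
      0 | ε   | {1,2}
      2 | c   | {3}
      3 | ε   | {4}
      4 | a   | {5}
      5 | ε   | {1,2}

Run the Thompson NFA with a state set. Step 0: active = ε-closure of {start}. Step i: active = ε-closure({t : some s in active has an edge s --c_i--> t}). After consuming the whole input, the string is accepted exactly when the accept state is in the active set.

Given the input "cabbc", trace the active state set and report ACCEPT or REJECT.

Answer: REJECT

Derivation:
S₀ = ε-closure({0}) = {0,1,2}
'c' @ 1: {3,4}
'a' @ 2: {1,2,5}  [accepting]
'b' @ 3: {}  — state set empty
rest 'bc' ignored (set empty)
after full input: {}  (accept=1 not in)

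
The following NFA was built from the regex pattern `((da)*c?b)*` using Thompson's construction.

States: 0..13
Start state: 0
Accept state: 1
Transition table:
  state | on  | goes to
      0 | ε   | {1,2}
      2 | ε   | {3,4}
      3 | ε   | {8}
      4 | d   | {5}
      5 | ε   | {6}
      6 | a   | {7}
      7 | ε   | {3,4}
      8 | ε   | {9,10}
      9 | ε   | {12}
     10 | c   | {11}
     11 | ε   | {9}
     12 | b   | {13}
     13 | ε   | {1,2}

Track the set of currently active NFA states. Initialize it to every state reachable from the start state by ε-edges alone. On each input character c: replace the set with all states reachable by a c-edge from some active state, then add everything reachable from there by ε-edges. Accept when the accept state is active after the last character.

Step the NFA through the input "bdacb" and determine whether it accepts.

Answer: ACCEPT

Trace:
start: ε-closure({0}) = {0,1,2,3,4,8,9,10,12}
'b' @ 1: {1,2,3,4,8,9,10,12,13}  [accepting]
'd' @ 2: {5,6}
'a' @ 3: {3,4,7,8,9,10,12}
'c' @ 4: {9,11,12}
'b' @ 5: {1,2,3,4,8,9,10,12,13}  [accepting]
final: {1,2,3,4,8,9,10,12,13}; accept 1 in set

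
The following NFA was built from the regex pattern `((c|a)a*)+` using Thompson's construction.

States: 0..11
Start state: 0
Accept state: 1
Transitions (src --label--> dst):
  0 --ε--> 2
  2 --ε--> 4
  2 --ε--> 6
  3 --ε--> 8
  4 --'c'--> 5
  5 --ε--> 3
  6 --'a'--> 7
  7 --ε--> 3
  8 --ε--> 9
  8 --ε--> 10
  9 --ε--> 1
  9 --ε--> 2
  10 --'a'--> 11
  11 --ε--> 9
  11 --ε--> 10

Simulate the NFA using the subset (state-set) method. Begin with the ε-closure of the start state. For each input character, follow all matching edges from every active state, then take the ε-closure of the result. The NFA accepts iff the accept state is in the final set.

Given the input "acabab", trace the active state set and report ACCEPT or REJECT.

Answer: REJECT

Derivation:
initial (ε-close {0}): {0,2,4,6}
'a' @ 1: {1,2,3,4,6,7,8,9,10}  ✓accept
'c' @ 2: {1,2,3,4,5,6,8,9,10}  ✓accept
'a' @ 3: {1,2,3,4,6,7,8,9,10,11}  ✓accept
'b' @ 4: {}  — no active states
rest 'ab' ignored (set empty)
end set {} — state 1 not in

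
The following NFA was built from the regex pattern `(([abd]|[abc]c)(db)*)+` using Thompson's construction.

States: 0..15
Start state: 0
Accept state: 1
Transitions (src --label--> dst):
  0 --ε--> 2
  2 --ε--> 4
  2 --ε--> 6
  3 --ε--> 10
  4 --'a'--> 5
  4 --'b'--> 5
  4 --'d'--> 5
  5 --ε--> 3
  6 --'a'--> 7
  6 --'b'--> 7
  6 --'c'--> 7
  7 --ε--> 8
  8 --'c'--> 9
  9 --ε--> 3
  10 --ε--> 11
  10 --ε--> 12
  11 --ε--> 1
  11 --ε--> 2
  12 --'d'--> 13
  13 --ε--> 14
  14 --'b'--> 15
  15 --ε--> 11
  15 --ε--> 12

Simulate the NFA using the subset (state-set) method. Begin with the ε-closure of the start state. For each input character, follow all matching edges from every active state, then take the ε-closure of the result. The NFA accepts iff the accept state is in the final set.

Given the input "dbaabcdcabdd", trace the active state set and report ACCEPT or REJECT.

start: ε-closure({0}) = {0,2,4,6}
'd' @ 1: {1,2,3,4,5,6,10,11,12}  (accept∈set)
'b' @ 2: {1,2,3,4,5,6,7,8,10,11,12}  (accept∈set)
'a' @ 3: {1,2,3,4,5,6,7,8,10,11,12}  (accept∈set)
'a' @ 4: {1,2,3,4,5,6,7,8,10,11,12}  (accept∈set)
'b' @ 5: {1,2,3,4,5,6,7,8,10,11,12}  (accept∈set)
'c' @ 6: {1,2,3,4,6,7,8,9,10,11,12}  (accept∈set)
'd' @ 7: {1,2,3,4,5,6,10,11,12,13,14}  (accept∈set)
'c' @ 8: {7,8}
'a' @ 9: {}  — no active states
rest 'bdd' ignored (set empty)
final: {}; accept 1 not in set

Answer: REJECT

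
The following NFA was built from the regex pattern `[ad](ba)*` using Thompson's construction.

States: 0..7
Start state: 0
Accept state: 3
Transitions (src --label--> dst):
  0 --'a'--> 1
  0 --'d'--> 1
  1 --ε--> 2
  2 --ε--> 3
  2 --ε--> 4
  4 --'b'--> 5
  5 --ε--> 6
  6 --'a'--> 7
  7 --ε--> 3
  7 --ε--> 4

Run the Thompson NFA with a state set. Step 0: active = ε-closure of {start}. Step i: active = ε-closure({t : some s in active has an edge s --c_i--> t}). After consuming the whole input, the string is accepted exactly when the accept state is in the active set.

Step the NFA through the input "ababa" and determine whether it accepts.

Answer: ACCEPT

Trace:
start: ε-closure({0}) = {0}
'a' @ 1: {1,2,3,4}  [accepting]
'b' @ 2: {5,6}
'a' @ 3: {3,4,7}  [accepting]
'b' @ 4: {5,6}
'a' @ 5: {3,4,7}  [accepting]
end set {3,4,7} — state 3 in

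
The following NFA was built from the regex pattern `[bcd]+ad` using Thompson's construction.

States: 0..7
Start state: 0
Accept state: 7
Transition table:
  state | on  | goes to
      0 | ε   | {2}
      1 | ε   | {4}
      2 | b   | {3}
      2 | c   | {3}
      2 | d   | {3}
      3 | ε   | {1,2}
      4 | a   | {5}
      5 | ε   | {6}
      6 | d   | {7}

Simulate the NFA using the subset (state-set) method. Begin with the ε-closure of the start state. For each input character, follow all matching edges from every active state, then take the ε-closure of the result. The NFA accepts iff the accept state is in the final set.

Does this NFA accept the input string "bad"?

initial (ε-close {0}): {0,2}
'b' @ 1: {1,2,3,4}
'a' @ 2: {5,6}
'd' @ 3: {7}  ✓accept
end set {7} — state 7 in

Answer: ACCEPT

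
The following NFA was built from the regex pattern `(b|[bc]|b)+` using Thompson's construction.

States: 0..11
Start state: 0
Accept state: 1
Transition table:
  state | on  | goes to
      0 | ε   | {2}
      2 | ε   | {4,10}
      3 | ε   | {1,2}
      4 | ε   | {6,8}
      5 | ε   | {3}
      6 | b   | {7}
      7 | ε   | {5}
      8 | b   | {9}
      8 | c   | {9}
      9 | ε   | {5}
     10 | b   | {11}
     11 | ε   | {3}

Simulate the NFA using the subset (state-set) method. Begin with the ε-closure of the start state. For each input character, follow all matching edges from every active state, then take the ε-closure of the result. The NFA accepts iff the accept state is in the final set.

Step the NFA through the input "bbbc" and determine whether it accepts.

S₀ = ε-closure({0}) = {0,2,4,6,8,10}
'b' @ 1: {1,2,3,4,5,6,7,8,9,10,11}  [accepting]
'b' @ 2: {1,2,3,4,5,6,7,8,9,10,11}  [accepting]
'b' @ 3: {1,2,3,4,5,6,7,8,9,10,11}  [accepting]
'c' @ 4: {1,2,3,4,5,6,8,9,10}  [accepting]
final: {1,2,3,4,5,6,8,9,10}; accept 1 in set

Answer: ACCEPT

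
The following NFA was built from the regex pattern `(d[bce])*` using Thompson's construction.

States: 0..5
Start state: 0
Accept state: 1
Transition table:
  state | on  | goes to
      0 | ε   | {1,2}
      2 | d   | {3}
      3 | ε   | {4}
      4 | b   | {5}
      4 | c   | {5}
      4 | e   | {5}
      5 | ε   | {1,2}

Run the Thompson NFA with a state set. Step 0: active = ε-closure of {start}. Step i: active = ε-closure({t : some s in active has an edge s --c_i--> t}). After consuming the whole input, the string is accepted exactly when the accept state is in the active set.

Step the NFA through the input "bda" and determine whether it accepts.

Answer: REJECT

Trace:
S₀ = ε-closure({0}) = {0,1,2}
'b' @ 1: {}  — no active states
rest 'da' ignored (set empty)
after full input: {}  (accept=1 not in)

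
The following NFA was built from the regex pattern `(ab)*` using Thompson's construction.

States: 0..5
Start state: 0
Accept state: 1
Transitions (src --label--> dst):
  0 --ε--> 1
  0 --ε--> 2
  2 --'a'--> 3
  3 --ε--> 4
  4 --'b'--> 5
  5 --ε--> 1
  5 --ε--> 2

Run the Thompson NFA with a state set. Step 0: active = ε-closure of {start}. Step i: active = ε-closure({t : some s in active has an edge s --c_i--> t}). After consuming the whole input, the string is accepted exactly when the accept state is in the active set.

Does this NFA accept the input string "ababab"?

S₀ = ε-closure({0}) = {0,1,2}
'a' @ 1: {3,4}
'b' @ 2: {1,2,5}  [accepting]
'a' @ 3: {3,4}
'b' @ 4: {1,2,5}  [accepting]
'a' @ 5: {3,4}
'b' @ 6: {1,2,5}  [accepting]
after full input: {1,2,5}  (accept=1 in)

Answer: ACCEPT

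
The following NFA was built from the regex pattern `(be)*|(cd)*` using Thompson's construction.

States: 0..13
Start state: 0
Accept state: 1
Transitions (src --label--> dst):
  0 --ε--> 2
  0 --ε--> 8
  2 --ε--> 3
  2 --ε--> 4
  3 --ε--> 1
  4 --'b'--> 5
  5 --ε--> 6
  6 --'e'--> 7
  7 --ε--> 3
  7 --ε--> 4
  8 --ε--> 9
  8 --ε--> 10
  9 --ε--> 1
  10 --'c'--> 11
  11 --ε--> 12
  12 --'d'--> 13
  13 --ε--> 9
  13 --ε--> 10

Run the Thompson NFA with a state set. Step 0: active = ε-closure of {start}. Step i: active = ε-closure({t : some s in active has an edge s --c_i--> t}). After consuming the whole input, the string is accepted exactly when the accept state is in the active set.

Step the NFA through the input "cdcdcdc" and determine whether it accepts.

start: ε-closure({0}) = {0,1,2,3,4,8,9,10}
'c' @ 1: {11,12}
'd' @ 2: {1,9,10,13}  [accepting]
'c' @ 3: {11,12}
'd' @ 4: {1,9,10,13}  [accepting]
'c' @ 5: {11,12}
'd' @ 6: {1,9,10,13}  [accepting]
'c' @ 7: {11,12}
end set {11,12} — state 1 not in

Answer: REJECT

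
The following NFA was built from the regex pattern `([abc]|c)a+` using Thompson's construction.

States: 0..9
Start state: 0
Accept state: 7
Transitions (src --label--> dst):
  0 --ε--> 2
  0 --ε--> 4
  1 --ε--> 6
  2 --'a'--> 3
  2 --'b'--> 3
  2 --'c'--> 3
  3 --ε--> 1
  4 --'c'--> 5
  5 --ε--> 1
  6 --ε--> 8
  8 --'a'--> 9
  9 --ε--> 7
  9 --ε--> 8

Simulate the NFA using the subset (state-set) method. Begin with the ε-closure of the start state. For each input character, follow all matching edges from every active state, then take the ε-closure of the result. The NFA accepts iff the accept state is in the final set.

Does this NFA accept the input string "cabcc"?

start: ε-closure({0}) = {0,2,4}
'c' @ 1: {1,3,5,6,8}
'a' @ 2: {7,8,9}  ✓accept
'b' @ 3: {}  — no active states
rest 'cc' ignored (set empty)
after full input: {}  (accept=7 not in)

Answer: REJECT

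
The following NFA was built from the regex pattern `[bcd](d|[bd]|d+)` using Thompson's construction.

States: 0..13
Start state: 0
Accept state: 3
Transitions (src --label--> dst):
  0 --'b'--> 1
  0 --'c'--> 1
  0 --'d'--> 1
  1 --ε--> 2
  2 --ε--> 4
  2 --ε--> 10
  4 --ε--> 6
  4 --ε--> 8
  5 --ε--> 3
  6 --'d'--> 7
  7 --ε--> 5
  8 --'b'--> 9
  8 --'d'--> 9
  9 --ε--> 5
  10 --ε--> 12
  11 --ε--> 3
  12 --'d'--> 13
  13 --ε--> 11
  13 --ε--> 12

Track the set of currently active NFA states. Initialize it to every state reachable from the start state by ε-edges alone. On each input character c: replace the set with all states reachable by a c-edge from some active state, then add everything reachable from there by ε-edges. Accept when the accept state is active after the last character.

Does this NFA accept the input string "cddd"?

Answer: ACCEPT

Steps:
start: ε-closure({0}) = {0}
'c' @ 1: {1,2,4,6,8,10,12}
'd' @ 2: {3,5,7,9,11,12,13}  (accept∈set)
'd' @ 3: {3,11,12,13}  (accept∈set)
'd' @ 4: {3,11,12,13}  (accept∈set)
after full input: {3,11,12,13}  (accept=3 in)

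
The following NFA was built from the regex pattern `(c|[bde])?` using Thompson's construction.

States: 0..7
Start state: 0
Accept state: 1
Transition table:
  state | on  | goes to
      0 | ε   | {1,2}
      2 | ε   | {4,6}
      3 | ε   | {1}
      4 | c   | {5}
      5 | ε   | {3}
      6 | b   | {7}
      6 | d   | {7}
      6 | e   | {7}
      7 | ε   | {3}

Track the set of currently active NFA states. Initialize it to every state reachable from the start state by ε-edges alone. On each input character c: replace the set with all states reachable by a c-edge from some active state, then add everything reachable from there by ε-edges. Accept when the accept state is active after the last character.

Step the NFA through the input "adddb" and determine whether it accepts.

initial (ε-close {0}): {0,1,2,4,6}
'a' @ 1: {}  — dead — no transitions
rest 'dddb' ignored (set empty)
after full input: {}  (accept=1 not in)

Answer: REJECT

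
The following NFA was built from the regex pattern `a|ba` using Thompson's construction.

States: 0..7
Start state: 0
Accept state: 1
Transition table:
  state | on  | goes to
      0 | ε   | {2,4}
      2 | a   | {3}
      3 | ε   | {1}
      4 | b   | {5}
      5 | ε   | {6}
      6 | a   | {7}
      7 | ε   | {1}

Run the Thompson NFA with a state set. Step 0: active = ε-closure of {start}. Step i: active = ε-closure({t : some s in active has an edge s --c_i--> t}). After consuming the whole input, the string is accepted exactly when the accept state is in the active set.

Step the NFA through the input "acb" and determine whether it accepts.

Answer: REJECT

Derivation:
initial (ε-close {0}): {0,2,4}
'a' @ 1: {1,3}  [accepting]
'c' @ 2: {}  — no active states
rest 'b' ignored (set empty)
final: {}; accept 1 not in set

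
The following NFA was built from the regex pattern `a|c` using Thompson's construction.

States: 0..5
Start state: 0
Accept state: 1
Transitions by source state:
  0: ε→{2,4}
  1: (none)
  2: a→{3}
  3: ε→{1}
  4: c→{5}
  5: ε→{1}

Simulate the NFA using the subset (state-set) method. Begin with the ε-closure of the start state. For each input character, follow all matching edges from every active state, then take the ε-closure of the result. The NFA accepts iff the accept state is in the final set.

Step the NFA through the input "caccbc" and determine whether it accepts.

S₀ = ε-closure({0}) = {0,2,4}
'c' @ 1: {1,5}  [accepting]
'a' @ 2: {}  — state set empty
rest 'ccbc' ignored (set empty)
end set {} — state 1 not in

Answer: REJECT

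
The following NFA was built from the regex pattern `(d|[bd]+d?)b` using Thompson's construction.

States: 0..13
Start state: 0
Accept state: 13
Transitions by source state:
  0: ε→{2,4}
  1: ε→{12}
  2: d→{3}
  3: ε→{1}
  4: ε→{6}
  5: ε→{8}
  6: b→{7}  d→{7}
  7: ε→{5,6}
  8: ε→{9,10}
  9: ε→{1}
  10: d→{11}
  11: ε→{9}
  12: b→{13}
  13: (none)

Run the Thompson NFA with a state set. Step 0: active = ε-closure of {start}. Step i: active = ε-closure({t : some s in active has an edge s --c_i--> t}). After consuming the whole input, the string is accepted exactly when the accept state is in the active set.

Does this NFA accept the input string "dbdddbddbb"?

Answer: ACCEPT

Derivation:
start: ε-closure({0}) = {0,2,4,6}
'd' @ 1: {1,3,5,6,7,8,9,10,12}
'b' @ 2: {1,5,6,7,8,9,10,12,13}  ✓accept
'd' @ 3: {1,5,6,7,8,9,10,11,12}
'd' @ 4: {1,5,6,7,8,9,10,11,12}
'd' @ 5: {1,5,6,7,8,9,10,11,12}
'b' @ 6: {1,5,6,7,8,9,10,12,13}  ✓accept
'd' @ 7: {1,5,6,7,8,9,10,11,12}
'd' @ 8: {1,5,6,7,8,9,10,11,12}
'b' @ 9: {1,5,6,7,8,9,10,12,13}  ✓accept
'b' @ 10: {1,5,6,7,8,9,10,12,13}  ✓accept
final: {1,5,6,7,8,9,10,12,13}; accept 13 in set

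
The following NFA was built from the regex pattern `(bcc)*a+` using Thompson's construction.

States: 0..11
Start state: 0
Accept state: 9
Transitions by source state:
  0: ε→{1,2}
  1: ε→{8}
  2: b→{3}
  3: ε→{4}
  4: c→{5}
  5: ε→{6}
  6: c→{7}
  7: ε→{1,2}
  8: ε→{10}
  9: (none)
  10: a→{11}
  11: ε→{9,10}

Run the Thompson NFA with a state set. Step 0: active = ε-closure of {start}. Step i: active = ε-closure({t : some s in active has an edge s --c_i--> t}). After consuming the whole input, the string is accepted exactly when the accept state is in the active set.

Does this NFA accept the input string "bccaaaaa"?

start: ε-closure({0}) = {0,1,2,8,10}
'b' @ 1: {3,4}
'c' @ 2: {5,6}
'c' @ 3: {1,2,7,8,10}
'a' @ 4: {9,10,11}  (accept∈set)
'a' @ 5: {9,10,11}  (accept∈set)
'a' @ 6: {9,10,11}  (accept∈set)
'a' @ 7: {9,10,11}  (accept∈set)
'a' @ 8: {9,10,11}  (accept∈set)
after full input: {9,10,11}  (accept=9 in)

Answer: ACCEPT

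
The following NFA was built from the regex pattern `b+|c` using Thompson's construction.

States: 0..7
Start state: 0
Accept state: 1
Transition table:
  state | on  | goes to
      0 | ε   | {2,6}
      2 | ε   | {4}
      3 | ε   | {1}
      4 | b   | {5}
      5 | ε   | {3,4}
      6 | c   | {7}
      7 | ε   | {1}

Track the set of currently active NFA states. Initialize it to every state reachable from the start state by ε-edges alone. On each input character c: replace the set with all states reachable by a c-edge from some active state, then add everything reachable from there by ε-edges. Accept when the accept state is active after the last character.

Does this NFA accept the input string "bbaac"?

initial (ε-close {0}): {0,2,4,6}
'b' @ 1: {1,3,4,5}  [accepting]
'b' @ 2: {1,3,4,5}  [accepting]
'a' @ 3: {}  — state set empty
rest 'ac' ignored (set empty)
end set {} — state 1 not in

Answer: REJECT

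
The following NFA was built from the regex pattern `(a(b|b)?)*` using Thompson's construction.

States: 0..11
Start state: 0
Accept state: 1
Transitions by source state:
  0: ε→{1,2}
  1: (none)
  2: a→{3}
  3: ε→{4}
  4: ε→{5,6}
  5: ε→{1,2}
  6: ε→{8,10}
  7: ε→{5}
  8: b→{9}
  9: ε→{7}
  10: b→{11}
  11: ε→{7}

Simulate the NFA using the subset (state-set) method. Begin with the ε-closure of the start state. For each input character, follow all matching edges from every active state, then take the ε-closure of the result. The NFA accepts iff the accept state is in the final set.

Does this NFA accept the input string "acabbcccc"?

Answer: REJECT

Trace:
start: ε-closure({0}) = {0,1,2}
'a' @ 1: {1,2,3,4,5,6,8,10}  [accepting]
'c' @ 2: {}  — dead — no transitions
rest 'abbcccc' ignored (set empty)
final: {}; accept 1 not in set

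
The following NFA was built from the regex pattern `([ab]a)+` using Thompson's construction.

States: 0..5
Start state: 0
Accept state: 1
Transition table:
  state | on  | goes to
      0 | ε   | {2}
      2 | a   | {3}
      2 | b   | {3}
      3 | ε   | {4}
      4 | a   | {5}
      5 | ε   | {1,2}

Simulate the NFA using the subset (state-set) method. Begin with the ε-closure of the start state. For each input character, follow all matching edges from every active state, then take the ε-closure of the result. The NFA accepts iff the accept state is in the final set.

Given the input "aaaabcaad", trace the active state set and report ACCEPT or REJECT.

S₀ = ε-closure({0}) = {0,2}
'a' @ 1: {3,4}
'a' @ 2: {1,2,5}  (accept∈set)
'a' @ 3: {3,4}
'a' @ 4: {1,2,5}  (accept∈set)
'b' @ 5: {3,4}
'c' @ 6: {}  — no active states
rest 'aad' ignored (set empty)
end set {} — state 1 not in

Answer: REJECT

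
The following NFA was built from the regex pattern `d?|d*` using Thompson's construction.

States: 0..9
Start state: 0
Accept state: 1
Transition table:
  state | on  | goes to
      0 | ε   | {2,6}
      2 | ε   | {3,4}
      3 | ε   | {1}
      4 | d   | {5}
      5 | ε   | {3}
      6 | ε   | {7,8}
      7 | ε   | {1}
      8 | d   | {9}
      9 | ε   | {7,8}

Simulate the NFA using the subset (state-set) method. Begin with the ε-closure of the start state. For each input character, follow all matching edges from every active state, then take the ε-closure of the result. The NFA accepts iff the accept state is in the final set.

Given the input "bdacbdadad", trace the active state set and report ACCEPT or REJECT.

S₀ = ε-closure({0}) = {0,1,2,3,4,6,7,8}
'b' @ 1: {}  — state set empty
rest 'dacbdadad' ignored (set empty)
after full input: {}  (accept=1 not in)

Answer: REJECT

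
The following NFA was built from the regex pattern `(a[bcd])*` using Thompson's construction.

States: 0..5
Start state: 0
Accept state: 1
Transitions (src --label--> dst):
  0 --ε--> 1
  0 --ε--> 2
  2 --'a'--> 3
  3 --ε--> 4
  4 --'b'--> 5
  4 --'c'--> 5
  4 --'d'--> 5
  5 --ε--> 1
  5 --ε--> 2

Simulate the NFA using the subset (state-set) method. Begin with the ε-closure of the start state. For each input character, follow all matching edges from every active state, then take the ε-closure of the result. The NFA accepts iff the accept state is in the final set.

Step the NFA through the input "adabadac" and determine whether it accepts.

initial (ε-close {0}): {0,1,2}
'a' @ 1: {3,4}
'd' @ 2: {1,2,5}  [accepting]
'a' @ 3: {3,4}
'b' @ 4: {1,2,5}  [accepting]
'a' @ 5: {3,4}
'd' @ 6: {1,2,5}  [accepting]
'a' @ 7: {3,4}
'c' @ 8: {1,2,5}  [accepting]
final: {1,2,5}; accept 1 in set

Answer: ACCEPT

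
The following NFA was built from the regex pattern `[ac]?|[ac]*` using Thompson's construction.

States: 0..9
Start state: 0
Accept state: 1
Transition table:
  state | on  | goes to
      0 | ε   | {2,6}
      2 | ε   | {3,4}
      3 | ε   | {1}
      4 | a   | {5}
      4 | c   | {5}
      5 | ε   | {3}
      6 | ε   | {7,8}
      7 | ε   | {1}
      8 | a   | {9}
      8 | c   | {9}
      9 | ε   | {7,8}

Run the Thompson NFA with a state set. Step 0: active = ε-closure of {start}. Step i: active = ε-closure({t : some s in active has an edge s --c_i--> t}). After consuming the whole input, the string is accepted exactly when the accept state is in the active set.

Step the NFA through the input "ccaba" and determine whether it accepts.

Answer: REJECT

Derivation:
initial (ε-close {0}): {0,1,2,3,4,6,7,8}
'c' @ 1: {1,3,5,7,8,9}  (accept∈set)
'c' @ 2: {1,7,8,9}  (accept∈set)
'a' @ 3: {1,7,8,9}  (accept∈set)
'b' @ 4: {}  — no active states
rest 'a' ignored (set empty)
after full input: {}  (accept=1 not in)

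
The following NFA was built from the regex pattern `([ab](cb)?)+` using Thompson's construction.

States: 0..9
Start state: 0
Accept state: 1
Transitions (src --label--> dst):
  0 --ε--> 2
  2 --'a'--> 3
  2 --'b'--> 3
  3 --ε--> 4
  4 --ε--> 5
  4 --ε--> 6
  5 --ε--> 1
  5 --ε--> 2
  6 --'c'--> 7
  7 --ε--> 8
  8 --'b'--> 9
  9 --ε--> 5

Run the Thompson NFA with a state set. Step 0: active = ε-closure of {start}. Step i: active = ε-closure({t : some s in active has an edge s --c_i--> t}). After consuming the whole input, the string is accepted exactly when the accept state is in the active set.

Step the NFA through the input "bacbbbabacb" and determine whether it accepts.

start: ε-closure({0}) = {0,2}
'b' @ 1: {1,2,3,4,5,6}  ✓accept
'a' @ 2: {1,2,3,4,5,6}  ✓accept
'c' @ 3: {7,8}
'b' @ 4: {1,2,5,9}  ✓accept
'b' @ 5: {1,2,3,4,5,6}  ✓accept
'b' @ 6: {1,2,3,4,5,6}  ✓accept
'a' @ 7: {1,2,3,4,5,6}  ✓accept
'b' @ 8: {1,2,3,4,5,6}  ✓accept
'a' @ 9: {1,2,3,4,5,6}  ✓accept
'c' @ 10: {7,8}
'b' @ 11: {1,2,5,9}  ✓accept
final: {1,2,5,9}; accept 1 in set

Answer: ACCEPT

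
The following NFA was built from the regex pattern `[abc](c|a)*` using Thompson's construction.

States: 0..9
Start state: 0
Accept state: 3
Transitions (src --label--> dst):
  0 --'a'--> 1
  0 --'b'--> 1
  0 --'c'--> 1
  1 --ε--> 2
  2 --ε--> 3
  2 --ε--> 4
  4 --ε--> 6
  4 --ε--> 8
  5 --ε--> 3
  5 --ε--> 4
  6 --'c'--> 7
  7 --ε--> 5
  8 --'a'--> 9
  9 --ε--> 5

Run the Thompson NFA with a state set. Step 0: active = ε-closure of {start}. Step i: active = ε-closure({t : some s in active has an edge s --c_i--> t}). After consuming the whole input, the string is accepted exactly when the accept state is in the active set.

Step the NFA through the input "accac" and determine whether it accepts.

initial (ε-close {0}): {0}
'a' @ 1: {1,2,3,4,6,8}  [accepting]
'c' @ 2: {3,4,5,6,7,8}  [accepting]
'c' @ 3: {3,4,5,6,7,8}  [accepting]
'a' @ 4: {3,4,5,6,8,9}  [accepting]
'c' @ 5: {3,4,5,6,7,8}  [accepting]
end set {3,4,5,6,7,8} — state 3 in

Answer: ACCEPT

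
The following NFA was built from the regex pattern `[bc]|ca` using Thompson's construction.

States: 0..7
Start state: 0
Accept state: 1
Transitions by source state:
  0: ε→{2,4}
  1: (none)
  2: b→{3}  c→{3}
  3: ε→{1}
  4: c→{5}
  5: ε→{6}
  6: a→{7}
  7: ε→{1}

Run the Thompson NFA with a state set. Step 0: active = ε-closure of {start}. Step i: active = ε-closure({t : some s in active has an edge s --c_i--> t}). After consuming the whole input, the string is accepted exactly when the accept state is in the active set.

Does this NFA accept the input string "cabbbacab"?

Answer: REJECT

Steps:
S₀ = ε-closure({0}) = {0,2,4}
'c' @ 1: {1,3,5,6}  ✓accept
'a' @ 2: {1,7}  ✓accept
'b' @ 3: {}  — dead — no transitions
rest 'bbacab' ignored (set empty)
end set {} — state 1 not in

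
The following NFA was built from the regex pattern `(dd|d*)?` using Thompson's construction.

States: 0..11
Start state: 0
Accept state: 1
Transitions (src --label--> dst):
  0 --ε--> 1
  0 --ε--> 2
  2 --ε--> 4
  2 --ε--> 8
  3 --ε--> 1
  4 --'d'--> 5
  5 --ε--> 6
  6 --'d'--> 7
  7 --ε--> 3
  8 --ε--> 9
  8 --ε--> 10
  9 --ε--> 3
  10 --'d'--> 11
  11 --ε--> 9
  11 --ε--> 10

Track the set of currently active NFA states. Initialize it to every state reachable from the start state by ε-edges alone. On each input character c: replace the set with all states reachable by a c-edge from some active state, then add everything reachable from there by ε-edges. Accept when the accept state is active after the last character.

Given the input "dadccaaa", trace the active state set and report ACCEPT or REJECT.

initial (ε-close {0}): {0,1,2,3,4,8,9,10}
'd' @ 1: {1,3,5,6,9,10,11}  ✓accept
'a' @ 2: {}  — state set empty
rest 'dccaaa' ignored (set empty)
end set {} — state 1 not in

Answer: REJECT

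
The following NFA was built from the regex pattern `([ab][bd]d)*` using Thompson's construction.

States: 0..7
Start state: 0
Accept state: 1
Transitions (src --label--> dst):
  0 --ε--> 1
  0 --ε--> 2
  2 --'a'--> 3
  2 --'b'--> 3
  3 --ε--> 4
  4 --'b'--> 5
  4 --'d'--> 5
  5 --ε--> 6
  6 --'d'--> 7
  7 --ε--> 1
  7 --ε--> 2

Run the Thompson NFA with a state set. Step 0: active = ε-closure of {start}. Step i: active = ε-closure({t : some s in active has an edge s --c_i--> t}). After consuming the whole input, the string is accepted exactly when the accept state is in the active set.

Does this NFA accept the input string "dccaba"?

S₀ = ε-closure({0}) = {0,1,2}
'd' @ 1: {}  — state set empty
rest 'ccaba' ignored (set empty)
after full input: {}  (accept=1 not in)

Answer: REJECT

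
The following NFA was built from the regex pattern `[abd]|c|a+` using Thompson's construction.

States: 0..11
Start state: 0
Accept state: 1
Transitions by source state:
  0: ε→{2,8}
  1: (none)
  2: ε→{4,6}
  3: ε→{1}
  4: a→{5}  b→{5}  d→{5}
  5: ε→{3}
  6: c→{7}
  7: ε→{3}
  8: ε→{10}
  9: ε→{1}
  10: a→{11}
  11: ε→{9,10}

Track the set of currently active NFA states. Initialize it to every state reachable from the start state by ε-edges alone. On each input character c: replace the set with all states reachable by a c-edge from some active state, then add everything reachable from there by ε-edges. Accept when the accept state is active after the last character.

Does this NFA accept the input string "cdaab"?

initial (ε-close {0}): {0,2,4,6,8,10}
'c' @ 1: {1,3,7}  (accept∈set)
'd' @ 2: {}  — dead — no transitions
rest 'aab' ignored (set empty)
end set {} — state 1 not in

Answer: REJECT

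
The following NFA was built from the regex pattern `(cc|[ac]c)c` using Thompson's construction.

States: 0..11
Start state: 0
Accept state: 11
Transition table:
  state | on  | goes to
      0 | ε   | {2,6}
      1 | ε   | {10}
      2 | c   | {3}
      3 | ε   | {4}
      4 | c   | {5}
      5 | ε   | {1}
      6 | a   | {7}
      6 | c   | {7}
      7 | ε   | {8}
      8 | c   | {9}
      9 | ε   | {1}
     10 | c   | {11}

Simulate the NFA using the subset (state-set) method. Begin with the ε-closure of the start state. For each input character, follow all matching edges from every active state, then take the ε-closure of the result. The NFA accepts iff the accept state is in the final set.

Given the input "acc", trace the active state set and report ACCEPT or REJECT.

Answer: ACCEPT

Steps:
S₀ = ε-closure({0}) = {0,2,6}
'a' @ 1: {7,8}
'c' @ 2: {1,9,10}
'c' @ 3: {11}  [accepting]
end set {11} — state 11 in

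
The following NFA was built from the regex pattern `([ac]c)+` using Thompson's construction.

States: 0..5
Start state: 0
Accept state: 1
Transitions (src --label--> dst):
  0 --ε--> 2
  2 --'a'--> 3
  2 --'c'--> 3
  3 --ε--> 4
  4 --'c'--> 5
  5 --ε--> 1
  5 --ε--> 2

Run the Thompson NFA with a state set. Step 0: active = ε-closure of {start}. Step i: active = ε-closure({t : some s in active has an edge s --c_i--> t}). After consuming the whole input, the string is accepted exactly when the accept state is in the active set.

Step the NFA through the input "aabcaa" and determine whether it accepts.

Answer: REJECT

Derivation:
S₀ = ε-closure({0}) = {0,2}
'a' @ 1: {3,4}
'a' @ 2: {}  — state set empty
rest 'bcaa' ignored (set empty)
final: {}; accept 1 not in set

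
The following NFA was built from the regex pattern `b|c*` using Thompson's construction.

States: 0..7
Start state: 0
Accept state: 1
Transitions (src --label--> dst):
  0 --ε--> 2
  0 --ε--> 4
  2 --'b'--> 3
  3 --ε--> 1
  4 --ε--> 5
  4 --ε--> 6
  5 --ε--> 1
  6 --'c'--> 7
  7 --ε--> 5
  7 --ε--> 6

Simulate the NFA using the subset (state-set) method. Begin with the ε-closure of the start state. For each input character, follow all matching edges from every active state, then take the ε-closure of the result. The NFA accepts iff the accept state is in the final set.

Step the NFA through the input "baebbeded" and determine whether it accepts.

Answer: REJECT

Trace:
start: ε-closure({0}) = {0,1,2,4,5,6}
'b' @ 1: {1,3}  (accept∈set)
'a' @ 2: {}  — dead — no transitions
rest 'ebbeded' ignored (set empty)
after full input: {}  (accept=1 not in)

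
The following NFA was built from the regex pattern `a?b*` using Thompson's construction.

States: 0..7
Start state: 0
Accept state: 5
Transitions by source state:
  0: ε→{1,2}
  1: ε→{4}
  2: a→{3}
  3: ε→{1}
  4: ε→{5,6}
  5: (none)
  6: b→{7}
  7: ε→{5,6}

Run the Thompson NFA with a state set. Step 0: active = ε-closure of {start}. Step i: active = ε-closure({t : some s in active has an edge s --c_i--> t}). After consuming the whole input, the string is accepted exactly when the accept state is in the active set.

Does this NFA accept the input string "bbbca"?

Answer: REJECT

Steps:
S₀ = ε-closure({0}) = {0,1,2,4,5,6}
'b' @ 1: {5,6,7}  [accepting]
'b' @ 2: {5,6,7}  [accepting]
'b' @ 3: {5,6,7}  [accepting]
'c' @ 4: {}  — state set empty
rest 'a' ignored (set empty)
end set {} — state 5 not in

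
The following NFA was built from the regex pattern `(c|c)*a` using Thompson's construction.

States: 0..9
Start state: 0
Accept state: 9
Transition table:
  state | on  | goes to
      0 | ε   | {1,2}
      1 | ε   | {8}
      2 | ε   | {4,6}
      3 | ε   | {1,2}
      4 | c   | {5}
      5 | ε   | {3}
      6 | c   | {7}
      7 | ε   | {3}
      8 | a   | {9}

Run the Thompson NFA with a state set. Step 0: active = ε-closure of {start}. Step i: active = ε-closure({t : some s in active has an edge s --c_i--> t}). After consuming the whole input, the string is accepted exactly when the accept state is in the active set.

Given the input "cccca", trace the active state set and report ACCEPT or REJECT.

Answer: ACCEPT

Derivation:
start: ε-closure({0}) = {0,1,2,4,6,8}
'c' @ 1: {1,2,3,4,5,6,7,8}
'c' @ 2: {1,2,3,4,5,6,7,8}
'c' @ 3: {1,2,3,4,5,6,7,8}
'c' @ 4: {1,2,3,4,5,6,7,8}
'a' @ 5: {9}  [accepting]
end set {9} — state 9 in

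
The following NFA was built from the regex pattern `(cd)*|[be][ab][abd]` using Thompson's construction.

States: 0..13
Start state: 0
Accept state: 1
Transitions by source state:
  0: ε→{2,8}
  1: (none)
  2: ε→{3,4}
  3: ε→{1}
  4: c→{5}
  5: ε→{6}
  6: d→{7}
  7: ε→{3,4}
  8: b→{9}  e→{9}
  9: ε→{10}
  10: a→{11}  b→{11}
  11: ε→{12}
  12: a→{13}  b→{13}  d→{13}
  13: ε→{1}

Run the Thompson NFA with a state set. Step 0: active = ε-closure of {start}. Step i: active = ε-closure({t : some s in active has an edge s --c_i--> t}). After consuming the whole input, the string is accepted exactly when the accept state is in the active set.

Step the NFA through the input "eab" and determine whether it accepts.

S₀ = ε-closure({0}) = {0,1,2,3,4,8}
'e' @ 1: {9,10}
'a' @ 2: {11,12}
'b' @ 3: {1,13}  (accept∈set)
after full input: {1,13}  (accept=1 in)

Answer: ACCEPT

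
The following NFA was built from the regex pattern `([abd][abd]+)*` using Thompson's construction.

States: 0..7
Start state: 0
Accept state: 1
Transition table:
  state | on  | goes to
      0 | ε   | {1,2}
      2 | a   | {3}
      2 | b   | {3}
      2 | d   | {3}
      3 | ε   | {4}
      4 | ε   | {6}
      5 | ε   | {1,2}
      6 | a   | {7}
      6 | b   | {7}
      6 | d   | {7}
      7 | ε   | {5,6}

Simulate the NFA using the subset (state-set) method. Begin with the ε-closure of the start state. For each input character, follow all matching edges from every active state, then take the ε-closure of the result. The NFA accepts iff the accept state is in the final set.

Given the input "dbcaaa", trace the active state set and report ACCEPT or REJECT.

Answer: REJECT

Steps:
start: ε-closure({0}) = {0,1,2}
'd' @ 1: {3,4,6}
'b' @ 2: {1,2,5,6,7}  ✓accept
'c' @ 3: {}  — dead — no transitions
rest 'aaa' ignored (set empty)
after full input: {}  (accept=1 not in)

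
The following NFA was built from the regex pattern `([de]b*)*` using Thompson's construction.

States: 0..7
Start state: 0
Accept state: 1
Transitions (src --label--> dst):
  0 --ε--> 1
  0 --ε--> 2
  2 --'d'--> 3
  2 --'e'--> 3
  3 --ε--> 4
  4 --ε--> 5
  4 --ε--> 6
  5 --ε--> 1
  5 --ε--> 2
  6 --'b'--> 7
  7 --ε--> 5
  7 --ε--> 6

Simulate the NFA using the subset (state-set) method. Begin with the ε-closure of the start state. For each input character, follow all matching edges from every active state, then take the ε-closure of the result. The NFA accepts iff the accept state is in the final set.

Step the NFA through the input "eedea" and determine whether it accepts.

Answer: REJECT

Trace:
initial (ε-close {0}): {0,1,2}
'e' @ 1: {1,2,3,4,5,6}  (accept∈set)
'e' @ 2: {1,2,3,4,5,6}  (accept∈set)
'd' @ 3: {1,2,3,4,5,6}  (accept∈set)
'e' @ 4: {1,2,3,4,5,6}  (accept∈set)
'a' @ 5: {}  — state set empty
after full input: {}  (accept=1 not in)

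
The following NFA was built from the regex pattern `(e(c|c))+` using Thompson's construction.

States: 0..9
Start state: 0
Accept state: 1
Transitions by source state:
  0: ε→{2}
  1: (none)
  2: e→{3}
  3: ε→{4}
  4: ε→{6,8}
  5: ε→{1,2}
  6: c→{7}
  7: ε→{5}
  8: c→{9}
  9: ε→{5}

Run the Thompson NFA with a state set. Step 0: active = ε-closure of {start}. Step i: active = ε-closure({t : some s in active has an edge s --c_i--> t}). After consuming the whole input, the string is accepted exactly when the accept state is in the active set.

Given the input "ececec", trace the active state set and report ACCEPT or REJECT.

start: ε-closure({0}) = {0,2}
'e' @ 1: {3,4,6,8}
'c' @ 2: {1,2,5,7,9}  ✓accept
'e' @ 3: {3,4,6,8}
'c' @ 4: {1,2,5,7,9}  ✓accept
'e' @ 5: {3,4,6,8}
'c' @ 6: {1,2,5,7,9}  ✓accept
final: {1,2,5,7,9}; accept 1 in set

Answer: ACCEPT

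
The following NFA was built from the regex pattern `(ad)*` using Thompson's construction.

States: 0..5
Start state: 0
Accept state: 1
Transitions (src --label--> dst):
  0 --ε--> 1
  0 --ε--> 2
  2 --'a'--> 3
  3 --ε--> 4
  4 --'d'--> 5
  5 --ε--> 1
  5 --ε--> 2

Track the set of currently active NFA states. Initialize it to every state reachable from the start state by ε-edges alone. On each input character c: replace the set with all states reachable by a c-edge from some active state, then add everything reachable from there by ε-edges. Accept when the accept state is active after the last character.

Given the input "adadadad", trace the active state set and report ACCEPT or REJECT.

initial (ε-close {0}): {0,1,2}
'a' @ 1: {3,4}
'd' @ 2: {1,2,5}  ✓accept
'a' @ 3: {3,4}
'd' @ 4: {1,2,5}  ✓accept
'a' @ 5: {3,4}
'd' @ 6: {1,2,5}  ✓accept
'a' @ 7: {3,4}
'd' @ 8: {1,2,5}  ✓accept
after full input: {1,2,5}  (accept=1 in)

Answer: ACCEPT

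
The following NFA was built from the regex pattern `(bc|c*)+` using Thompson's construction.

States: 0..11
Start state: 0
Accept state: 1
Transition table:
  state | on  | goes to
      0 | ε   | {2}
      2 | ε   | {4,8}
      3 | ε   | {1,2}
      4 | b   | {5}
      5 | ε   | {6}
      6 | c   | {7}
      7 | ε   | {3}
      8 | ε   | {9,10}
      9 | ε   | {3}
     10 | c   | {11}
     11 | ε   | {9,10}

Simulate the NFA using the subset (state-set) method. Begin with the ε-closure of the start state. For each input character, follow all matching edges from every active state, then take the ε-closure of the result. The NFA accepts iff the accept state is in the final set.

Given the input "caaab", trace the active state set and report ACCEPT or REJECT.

initial (ε-close {0}): {0,1,2,3,4,8,9,10}
'c' @ 1: {1,2,3,4,8,9,10,11}  [accepting]
'a' @ 2: {}  — dead — no transitions
rest 'aab' ignored (set empty)
end set {} — state 1 not in

Answer: REJECT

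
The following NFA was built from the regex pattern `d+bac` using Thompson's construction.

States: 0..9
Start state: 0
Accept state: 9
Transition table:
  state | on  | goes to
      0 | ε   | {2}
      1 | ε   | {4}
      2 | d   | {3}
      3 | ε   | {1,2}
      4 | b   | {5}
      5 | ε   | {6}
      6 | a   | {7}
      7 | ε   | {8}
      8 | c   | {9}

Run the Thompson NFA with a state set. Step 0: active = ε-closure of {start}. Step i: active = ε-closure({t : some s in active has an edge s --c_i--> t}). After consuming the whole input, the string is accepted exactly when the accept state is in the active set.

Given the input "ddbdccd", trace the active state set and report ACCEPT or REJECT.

Answer: REJECT

Trace:
S₀ = ε-closure({0}) = {0,2}
'd' @ 1: {1,2,3,4}
'd' @ 2: {1,2,3,4}
'b' @ 3: {5,6}
'd' @ 4: {}  — state set empty
rest 'ccd' ignored (set empty)
final: {}; accept 9 not in set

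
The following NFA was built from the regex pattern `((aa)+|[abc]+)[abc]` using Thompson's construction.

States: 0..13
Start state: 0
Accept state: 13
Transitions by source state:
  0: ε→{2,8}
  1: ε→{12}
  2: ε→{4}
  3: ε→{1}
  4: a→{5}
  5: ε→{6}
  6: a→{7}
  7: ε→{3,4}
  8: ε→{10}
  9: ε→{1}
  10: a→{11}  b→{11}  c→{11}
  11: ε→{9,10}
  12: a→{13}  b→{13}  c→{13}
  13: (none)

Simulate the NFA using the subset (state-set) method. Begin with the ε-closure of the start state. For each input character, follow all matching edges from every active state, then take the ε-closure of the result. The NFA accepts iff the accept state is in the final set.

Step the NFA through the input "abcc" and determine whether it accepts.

Answer: ACCEPT

Derivation:
S₀ = ε-closure({0}) = {0,2,4,8,10}
'a' @ 1: {1,5,6,9,10,11,12}
'b' @ 2: {1,9,10,11,12,13}  [accepting]
'c' @ 3: {1,9,10,11,12,13}  [accepting]
'c' @ 4: {1,9,10,11,12,13}  [accepting]
after full input: {1,9,10,11,12,13}  (accept=13 in)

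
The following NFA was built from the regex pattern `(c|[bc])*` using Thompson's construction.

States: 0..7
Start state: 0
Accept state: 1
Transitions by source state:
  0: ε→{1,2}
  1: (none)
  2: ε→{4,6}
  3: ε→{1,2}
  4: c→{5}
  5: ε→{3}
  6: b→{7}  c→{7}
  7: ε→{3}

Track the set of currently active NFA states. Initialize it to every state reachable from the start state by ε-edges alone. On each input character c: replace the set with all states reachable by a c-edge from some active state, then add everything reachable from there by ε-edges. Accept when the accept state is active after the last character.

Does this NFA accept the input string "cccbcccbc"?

initial (ε-close {0}): {0,1,2,4,6}
'c' @ 1: {1,2,3,4,5,6,7}  [accepting]
'c' @ 2: {1,2,3,4,5,6,7}  [accepting]
'c' @ 3: {1,2,3,4,5,6,7}  [accepting]
'b' @ 4: {1,2,3,4,6,7}  [accepting]
'c' @ 5: {1,2,3,4,5,6,7}  [accepting]
'c' @ 6: {1,2,3,4,5,6,7}  [accepting]
'c' @ 7: {1,2,3,4,5,6,7}  [accepting]
'b' @ 8: {1,2,3,4,6,7}  [accepting]
'c' @ 9: {1,2,3,4,5,6,7}  [accepting]
final: {1,2,3,4,5,6,7}; accept 1 in set

Answer: ACCEPT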